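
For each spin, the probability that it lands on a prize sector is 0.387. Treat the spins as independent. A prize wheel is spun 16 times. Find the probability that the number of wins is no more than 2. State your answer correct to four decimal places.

0.0234

X ~ Binomial(16, 0.387); P(X ≤ 2) = Σ C(16,k) p^k (1−p)^(16−k) over k:
  k=0: C(16,0)·0.387^0·0.613^16 = 0.000398
  k=1: C(16,1)·0.387^1·0.613^15 = 0.004015
  k=2: C(16,2)·0.387^2·0.613^14 = 0.019013
Total = 0.023426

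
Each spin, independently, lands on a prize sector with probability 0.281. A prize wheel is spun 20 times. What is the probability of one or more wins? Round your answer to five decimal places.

0.99864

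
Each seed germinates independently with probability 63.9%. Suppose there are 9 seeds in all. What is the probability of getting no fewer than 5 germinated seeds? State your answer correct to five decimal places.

0.80918

X ~ Binomial(9, 0.639); P(X ≥ 5) = Σ C(9,k) p^k (1−p)^(9−k) over k:
  k=5: C(9,5)·0.639^5·0.361^4 = 0.2279836
  k=6: C(9,6)·0.639^6·0.361^3 = 0.2690333
  k=7: C(9,7)·0.639^7·0.361^2 = 0.2040906
  k=8: C(9,8)·0.639^8·0.361^1 = 0.0903143
  k=9: C(9,9)·0.639^9·0.361^0 = 0.0177626
Total = 0.8091844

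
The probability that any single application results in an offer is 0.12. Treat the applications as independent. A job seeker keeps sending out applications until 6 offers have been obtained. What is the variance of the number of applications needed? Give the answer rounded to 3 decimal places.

366.667

Y = total applications until the sixth success; negative binomial with r=6, p=0.12.
Var(Y) = r(1−p)/p² = 6·0.88 / 0.12² = 366.66667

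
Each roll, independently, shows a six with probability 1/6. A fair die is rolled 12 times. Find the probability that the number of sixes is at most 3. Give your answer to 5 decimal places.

X ~ Binomial(12, 0.166667); P(X ≤ 3) = Σ C(12,k) p^k (1−p)^(12−k) over k:
  k=0: C(12,0)·0.166667^0·0.833333^12 = 0.1121567
  k=1: C(12,1)·0.166667^1·0.833333^11 = 0.2691760
  k=2: C(12,2)·0.166667^2·0.833333^10 = 0.2960936
  k=3: C(12,3)·0.166667^3·0.833333^9 = 0.1973957
Total = 0.8748219

0.87482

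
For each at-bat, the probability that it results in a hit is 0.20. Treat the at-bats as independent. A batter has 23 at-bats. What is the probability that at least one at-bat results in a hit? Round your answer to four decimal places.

0.9941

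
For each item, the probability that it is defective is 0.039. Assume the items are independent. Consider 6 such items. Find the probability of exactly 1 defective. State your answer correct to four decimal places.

X ~ Binomial(n=6, p=0.039).
P(X=1) = C(6,1) · p^1 · (1−p)^5
= 6 · 0.039 · 0.81963 = 0.191793

0.1918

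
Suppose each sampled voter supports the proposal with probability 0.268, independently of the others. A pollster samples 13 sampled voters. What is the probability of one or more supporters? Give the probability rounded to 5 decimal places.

0.98268

P(at least one) = 1 − P(none) = 1 − (1 − 0.268)^13
= 1 − 0.0173238 = 0.9826762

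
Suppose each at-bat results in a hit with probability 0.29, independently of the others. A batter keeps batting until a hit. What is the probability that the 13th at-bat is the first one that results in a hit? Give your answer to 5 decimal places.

0.00476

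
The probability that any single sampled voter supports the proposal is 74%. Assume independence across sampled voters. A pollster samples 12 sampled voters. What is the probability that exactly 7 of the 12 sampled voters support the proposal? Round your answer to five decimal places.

0.11434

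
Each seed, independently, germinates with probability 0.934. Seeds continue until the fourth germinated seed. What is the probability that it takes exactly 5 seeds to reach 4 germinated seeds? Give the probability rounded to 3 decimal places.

Y = trial on which the fourth success occurs; negative binomial, r=4, p=0.934.
P(Y=5) = C(4,3) · p^4 · (1−p)^1
= 4 · 0.761 · 0.066 = 0.20091

0.201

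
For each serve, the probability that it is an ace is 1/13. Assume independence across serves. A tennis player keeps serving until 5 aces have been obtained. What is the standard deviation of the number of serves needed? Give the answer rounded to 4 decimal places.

27.9285

Y = total serves until the fifth success; negative binomial with r=5, p=0.076923.
SD(Y) = √[r(1−p)/p²] = √(780.000000) = 27.928480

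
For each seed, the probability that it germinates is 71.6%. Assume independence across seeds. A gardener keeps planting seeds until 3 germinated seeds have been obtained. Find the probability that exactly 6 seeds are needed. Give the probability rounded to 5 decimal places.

0.08408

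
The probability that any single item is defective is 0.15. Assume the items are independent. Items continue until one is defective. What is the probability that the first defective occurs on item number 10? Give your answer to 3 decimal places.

Geometric (trials to first success), p = 0.15.
P(Y = 10) = (1−p)^9 · p = 0.23162 · 0.15 = 0.03474

0.035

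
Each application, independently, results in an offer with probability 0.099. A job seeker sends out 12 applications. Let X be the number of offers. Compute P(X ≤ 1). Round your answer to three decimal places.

X ~ Binomial(12, 0.099); P(X ≤ 1) = Σ C(12,k) p^k (1−p)^(12−k) over k:
  k=0: C(12,0)·0.099^0·0.901^12 = 0.28622
  k=1: C(12,1)·0.099^1·0.901^11 = 0.37739
Total = 0.66361

0.664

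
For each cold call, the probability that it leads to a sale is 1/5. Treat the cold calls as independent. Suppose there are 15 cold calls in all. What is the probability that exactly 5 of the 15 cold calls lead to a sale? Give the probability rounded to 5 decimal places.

0.10318

X ~ Binomial(n=15, p=0.20).
P(X=5) = C(15,5) · p^5 · (1−p)^10
= 3003 · 0.00032 · 0.10737 = 0.1031823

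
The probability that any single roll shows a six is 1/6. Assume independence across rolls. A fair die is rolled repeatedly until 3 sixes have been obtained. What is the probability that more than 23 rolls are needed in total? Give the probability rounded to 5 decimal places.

Needing more than 23 rolls ⇔ fewer than 3 successes in the first 23. With X ~ Binomial(23, 0.166667), P(Y > 23) = P(X ≤ 2).
  k=0: C(23,0)·0.166667^0·0.833333^23 = 0.0150949
  k=1: C(23,1)·0.166667^1·0.833333^22 = 0.0694367
  k=2: C(23,2)·0.166667^2·0.833333^21 = 0.1527608
P(X ≤ 2) = 0.2372924

0.23729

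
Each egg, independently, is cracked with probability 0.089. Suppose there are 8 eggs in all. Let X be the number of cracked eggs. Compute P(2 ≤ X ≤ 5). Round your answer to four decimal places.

0.1548

X ~ Binomial(8, 0.089); P(2 ≤ X ≤ 5) = Σ C(8,k) p^k (1−p)^(8−k) over k:
  k=2: C(8,2)·0.089^2·0.911^6 = 0.126779
  k=3: C(8,3)·0.089^3·0.911^5 = 0.024771
  k=4: C(8,4)·0.089^4·0.911^4 = 0.003025
  k=5: C(8,5)·0.089^5·0.911^3 = 0.000236
Total = 0.154812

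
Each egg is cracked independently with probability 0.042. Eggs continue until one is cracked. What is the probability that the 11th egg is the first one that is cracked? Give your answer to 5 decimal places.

0.02735

Geometric (trials to first success), p = 0.042.
P(Y = 11) = (1−p)^10 · p = 0.65111 · 0.042 = 0.0273467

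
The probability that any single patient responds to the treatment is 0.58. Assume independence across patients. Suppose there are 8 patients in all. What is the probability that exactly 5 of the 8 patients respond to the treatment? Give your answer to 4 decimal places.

X ~ Binomial(n=8, p=0.58).
P(X=5) = C(8,5) · p^5 · (1−p)^3
= 56 · 0.065636 · 0.074088 = 0.272318

0.2723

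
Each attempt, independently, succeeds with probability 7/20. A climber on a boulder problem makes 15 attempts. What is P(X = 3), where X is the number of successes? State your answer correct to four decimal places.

0.1110

X ~ Binomial(n=15, p=0.35).
P(X=3) = C(15,3) · p^3 · (1−p)^12
= 455 · 0.042875 · 0.005688 = 0.110962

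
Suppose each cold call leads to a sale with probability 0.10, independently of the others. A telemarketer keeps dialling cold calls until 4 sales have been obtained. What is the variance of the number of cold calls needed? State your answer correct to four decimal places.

360.0000

Y = total cold calls until the fourth success; negative binomial with r=4, p=0.10.
Var(Y) = r(1−p)/p² = 4·0.90 / 0.10² = 360.000000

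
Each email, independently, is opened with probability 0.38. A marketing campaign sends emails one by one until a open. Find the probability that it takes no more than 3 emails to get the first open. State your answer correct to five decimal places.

Y = number of emails to the first success; geometric, p = 0.38.
P(Y ≤ 3) = 1 − (1−p)^3 = 1 − 0.2383280 = 0.7616720

0.76167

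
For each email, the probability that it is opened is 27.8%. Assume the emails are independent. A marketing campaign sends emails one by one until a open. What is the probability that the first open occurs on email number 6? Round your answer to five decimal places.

0.05454

Geometric (trials to first success), p = 0.278.
P(Y = 6) = (1−p)^5 · p = 0.19619 · 0.278 = 0.0545420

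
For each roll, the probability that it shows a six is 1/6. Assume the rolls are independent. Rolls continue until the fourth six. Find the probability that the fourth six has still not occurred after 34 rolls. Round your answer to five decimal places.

Needing more than 34 rolls ⇔ fewer than 4 successes in the first 34. With X ~ Binomial(34, 0.166667), P(Y > 34) = P(X ≤ 3).
  k=0: C(34,0)·0.166667^0·0.833333^34 = 0.0020316
  k=1: C(34,1)·0.166667^1·0.833333^33 = 0.0138149
  k=2: C(34,2)·0.166667^2·0.833333^32 = 0.0455890
  k=3: C(34,3)·0.166667^3·0.833333^31 = 0.0972566
P(X ≤ 3) = 0.1586921

0.15869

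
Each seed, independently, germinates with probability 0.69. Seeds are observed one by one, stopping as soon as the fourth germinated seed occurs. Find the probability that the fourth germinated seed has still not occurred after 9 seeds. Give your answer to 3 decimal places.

0.030

Needing more than 9 seeds ⇔ fewer than 4 successes in the first 9. With X ~ Binomial(9, 0.69), P(Y > 9) = P(X ≤ 3).
  k=0: C(9,0)·0.69^0·0.31^9 = 0.00003
  k=1: C(9,1)·0.69^1·0.31^8 = 0.00053
  k=2: C(9,2)·0.69^2·0.31^7 = 0.00472
  k=3: C(9,3)·0.69^3·0.31^6 = 0.02449
P(X ≤ 3) = 0.02976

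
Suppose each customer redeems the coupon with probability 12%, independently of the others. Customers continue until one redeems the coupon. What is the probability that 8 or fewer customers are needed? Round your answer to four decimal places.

Y = number of customers to the first success; geometric, p = 0.12.
P(Y ≤ 8) = 1 − (1−p)^8 = 1 − 0.359635 = 0.640365

0.6404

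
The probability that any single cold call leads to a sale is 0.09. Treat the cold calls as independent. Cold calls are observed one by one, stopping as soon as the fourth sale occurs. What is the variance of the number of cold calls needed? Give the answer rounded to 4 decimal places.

449.3827

Y = total cold calls until the fourth success; negative binomial with r=4, p=0.09.
Var(Y) = r(1−p)/p² = 4·0.91 / 0.09² = 449.382716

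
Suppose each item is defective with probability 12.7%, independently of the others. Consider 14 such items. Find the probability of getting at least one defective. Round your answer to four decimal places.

0.8507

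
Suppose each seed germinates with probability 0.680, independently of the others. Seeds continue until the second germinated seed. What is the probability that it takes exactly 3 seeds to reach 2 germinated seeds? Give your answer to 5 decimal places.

Y = trial on which the second success occurs; negative binomial, r=2, p=0.68.
P(Y=3) = C(2,1) · p^2 · (1−p)^1
= 2 · 0.4624 · 0.32 = 0.2959360

0.29594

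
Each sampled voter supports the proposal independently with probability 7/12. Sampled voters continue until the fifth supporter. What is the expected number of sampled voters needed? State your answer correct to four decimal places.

8.5714

Y = total sampled voters until the fifth success; negative binomial with r=5, p=0.583333.
E[Y] = r / p = 5 / 0.583333 = 8.571429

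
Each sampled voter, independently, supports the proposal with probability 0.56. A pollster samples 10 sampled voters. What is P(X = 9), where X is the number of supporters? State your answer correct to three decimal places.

X ~ Binomial(n=10, p=0.56).
P(X=9) = C(10,9) · p^9 · (1−p)^1
= 10 · 0.0054162 · 0.44 = 0.02383

0.024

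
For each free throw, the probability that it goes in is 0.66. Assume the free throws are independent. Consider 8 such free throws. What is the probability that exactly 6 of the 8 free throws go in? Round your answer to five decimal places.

X ~ Binomial(n=8, p=0.66).
P(X=6) = C(8,6) · p^6 · (1−p)^2
= 28 · 0.082654 · 0.1156 = 0.2675343

0.26753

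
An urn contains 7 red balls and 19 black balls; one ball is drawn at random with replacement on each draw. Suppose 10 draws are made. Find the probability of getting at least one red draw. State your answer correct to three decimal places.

P(at least one) = 1 − P(none) = 1 − (1 − 0.269231)^10
= 1 − 0.04343 = 0.95657

0.957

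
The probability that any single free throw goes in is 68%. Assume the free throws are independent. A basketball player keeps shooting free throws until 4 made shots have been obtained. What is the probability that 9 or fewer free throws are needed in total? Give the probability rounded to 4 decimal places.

0.9652

Finishing within 9 free throws ⇔ at least 4 successes in the first 9. With X ~ Binomial(9, 0.68), P(Y ≤ 9) = 1 − P(X ≤ 3).
  k=0: C(9,0)·0.68^0·0.32^9 = 0.000035
  k=1: C(9,1)·0.68^1·0.32^8 = 0.000673
  k=2: C(9,2)·0.68^2·0.32^7 = 0.005720
  k=3: C(9,3)·0.68^3·0.32^6 = 0.028360
1 − 0.034788 = 0.965212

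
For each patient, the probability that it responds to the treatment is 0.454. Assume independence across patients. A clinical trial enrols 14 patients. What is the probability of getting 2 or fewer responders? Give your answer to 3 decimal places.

0.016

X ~ Binomial(14, 0.454); P(X ≤ 2) = Σ C(14,k) p^k (1−p)^(14−k) over k:
  k=0: C(14,0)·0.454^0·0.546^14 = 0.00021
  k=1: C(14,1)·0.454^1·0.546^13 = 0.00244
  k=2: C(14,2)·0.454^2·0.546^12 = 0.01317
Total = 0.01581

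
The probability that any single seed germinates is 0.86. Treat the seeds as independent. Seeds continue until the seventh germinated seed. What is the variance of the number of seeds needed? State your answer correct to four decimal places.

1.3250

Y = total seeds until the seventh success; negative binomial with r=7, p=0.86.
Var(Y) = r(1−p)/p² = 7·0.14 / 0.86² = 1.325041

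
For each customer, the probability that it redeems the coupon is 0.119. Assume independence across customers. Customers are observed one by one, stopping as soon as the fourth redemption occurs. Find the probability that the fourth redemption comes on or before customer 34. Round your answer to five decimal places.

Finishing within 34 customers ⇔ at least 4 successes in the first 34. With X ~ Binomial(34, 0.119), P(Y ≤ 34) = 1 − P(X ≤ 3).
  k=0: C(34,0)·0.119^0·0.881^34 = 0.0134642
  k=1: C(34,1)·0.119^1·0.881^33 = 0.0618345
  k=2: C(34,2)·0.119^2·0.881^32 = 0.1378116
  k=3: C(34,3)·0.119^3·0.881^31 = 0.1985572
1 − 0.4116675 = 0.5883325

0.58833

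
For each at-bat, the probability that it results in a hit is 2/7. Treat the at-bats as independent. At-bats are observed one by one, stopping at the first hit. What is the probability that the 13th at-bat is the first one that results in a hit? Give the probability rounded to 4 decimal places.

0.0050

Geometric (trials to first success), p = 0.285714.
P(Y = 13) = (1−p)^12 · p = 0.017639 · 0.285714 = 0.005040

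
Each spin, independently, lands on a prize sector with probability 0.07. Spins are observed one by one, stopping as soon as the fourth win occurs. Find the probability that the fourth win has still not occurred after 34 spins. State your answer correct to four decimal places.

0.7878

Needing more than 34 spins ⇔ fewer than 4 successes in the first 34. With X ~ Binomial(34, 0.07), P(Y > 34) = P(X ≤ 3).
  k=0: C(34,0)·0.07^0·0.93^34 = 0.084805
  k=1: C(34,1)·0.07^1·0.93^33 = 0.217027
  k=2: C(34,2)·0.07^2·0.93^32 = 0.269534
  k=3: C(34,3)·0.07^3·0.93^31 = 0.216400
P(X ≤ 3) = 0.787766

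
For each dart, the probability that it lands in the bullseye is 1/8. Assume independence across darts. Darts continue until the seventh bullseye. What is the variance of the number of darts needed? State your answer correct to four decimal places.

392.0000

Y = total darts until the seventh success; negative binomial with r=7, p=0.125.
Var(Y) = r(1−p)/p² = 7·0.875 / 0.125² = 392.000000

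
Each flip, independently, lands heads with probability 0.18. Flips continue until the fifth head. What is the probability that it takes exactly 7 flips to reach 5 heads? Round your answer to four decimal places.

0.0019

Y = trial on which the fifth success occurs; negative binomial, r=5, p=0.18.
P(Y=7) = C(6,4) · p^5 · (1−p)^2
= 15 · 0.00018896 · 0.6724 = 0.001906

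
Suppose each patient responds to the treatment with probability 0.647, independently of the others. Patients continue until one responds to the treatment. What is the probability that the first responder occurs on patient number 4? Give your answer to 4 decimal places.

Geometric (trials to first success), p = 0.647.
P(Y = 4) = (1−p)^3 · p = 0.043987 · 0.647 = 0.028460

0.0285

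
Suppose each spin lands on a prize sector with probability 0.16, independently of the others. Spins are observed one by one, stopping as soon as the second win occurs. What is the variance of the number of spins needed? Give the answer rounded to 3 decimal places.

Y = total spins until the second success; negative binomial with r=2, p=0.16.
Var(Y) = r(1−p)/p² = 2·0.84 / 0.16² = 65.62500

65.625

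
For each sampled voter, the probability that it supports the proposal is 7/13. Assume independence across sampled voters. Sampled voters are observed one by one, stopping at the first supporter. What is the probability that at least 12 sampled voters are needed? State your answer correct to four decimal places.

0.0002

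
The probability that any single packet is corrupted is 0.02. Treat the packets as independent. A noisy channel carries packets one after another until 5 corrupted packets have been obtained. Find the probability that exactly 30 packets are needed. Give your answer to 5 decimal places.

Y = trial on which the fifth success occurs; negative binomial, r=5, p=0.02.
P(Y=30) = C(29,4) · p^5 · (1−p)^25
= 23751 · 3.2e-09 · 0.60346 = 0.0000459

0.00005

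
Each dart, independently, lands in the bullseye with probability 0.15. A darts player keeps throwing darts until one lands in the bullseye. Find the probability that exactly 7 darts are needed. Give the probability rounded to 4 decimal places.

Geometric (trials to first success), p = 0.15.
P(Y = 7) = (1−p)^6 · p = 0.37715 · 0.15 = 0.056572

0.0566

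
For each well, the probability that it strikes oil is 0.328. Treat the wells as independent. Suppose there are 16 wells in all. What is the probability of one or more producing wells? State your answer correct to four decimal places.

0.9983

P(at least one) = 1 − P(none) = 1 − (1 − 0.328)^16
= 1 − 0.001729 = 0.998271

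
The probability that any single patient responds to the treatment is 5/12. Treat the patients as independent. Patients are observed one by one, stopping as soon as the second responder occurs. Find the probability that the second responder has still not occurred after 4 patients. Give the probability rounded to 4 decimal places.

Needing more than 4 patients ⇔ fewer than 2 successes in the first 4. With X ~ Binomial(4, 0.416667), P(Y > 4) = P(X ≤ 1).
  k=0: C(4,0)·0.416667^0·0.583333^4 = 0.115789
  k=1: C(4,1)·0.416667^1·0.583333^3 = 0.330826
P(X ≤ 1) = 0.446615

0.4466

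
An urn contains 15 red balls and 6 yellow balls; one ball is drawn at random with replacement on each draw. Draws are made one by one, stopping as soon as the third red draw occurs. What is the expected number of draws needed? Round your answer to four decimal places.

Y = total draws until the third success; negative binomial with r=3, p=0.714286.
E[Y] = r / p = 3 / 0.714286 = 4.200000

4.2000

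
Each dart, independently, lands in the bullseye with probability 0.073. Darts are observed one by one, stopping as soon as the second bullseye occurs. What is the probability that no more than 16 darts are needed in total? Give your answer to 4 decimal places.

0.3280

Finishing within 16 darts ⇔ at least 2 successes in the first 16. With X ~ Binomial(16, 0.073), P(Y ≤ 16) = 1 − P(X ≤ 1).
  k=0: C(16,0)·0.073^0·0.927^16 = 0.297355
  k=1: C(16,1)·0.073^1·0.927^15 = 0.374661
1 − 0.672017 = 0.327983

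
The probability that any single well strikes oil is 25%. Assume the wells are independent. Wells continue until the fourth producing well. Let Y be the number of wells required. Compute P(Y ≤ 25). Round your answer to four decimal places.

Finishing within 25 wells ⇔ at least 4 successes in the first 25. With X ~ Binomial(25, 0.25), P(Y ≤ 25) = 1 − P(X ≤ 3).
  k=0: C(25,0)·0.25^0·0.75^25 = 0.000753
  k=1: C(25,1)·0.25^1·0.75^24 = 0.006271
  k=2: C(25,2)·0.25^2·0.75^23 = 0.025085
  k=3: C(25,3)·0.25^3·0.75^22 = 0.064106
1 − 0.096214 = 0.903786

0.9038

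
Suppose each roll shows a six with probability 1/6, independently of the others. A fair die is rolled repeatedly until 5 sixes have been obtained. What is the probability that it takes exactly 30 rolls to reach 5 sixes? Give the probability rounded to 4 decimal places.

0.0320

Y = trial on which the fifth success occurs; negative binomial, r=5, p=0.166667.
P(Y=30) = C(29,4) · p^5 · (1−p)^25
= 23751 · 0.0001286 · 0.010483 = 0.032018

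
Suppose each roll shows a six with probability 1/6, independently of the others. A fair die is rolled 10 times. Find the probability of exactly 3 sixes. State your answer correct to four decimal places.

X ~ Binomial(n=10, p=0.166667).
P(X=3) = C(10,3) · p^3 · (1−p)^7
= 120 · 0.0046296 · 0.27908 = 0.155045

0.1550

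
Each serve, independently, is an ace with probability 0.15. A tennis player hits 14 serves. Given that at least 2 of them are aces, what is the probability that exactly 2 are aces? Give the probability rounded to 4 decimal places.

0.4527

X ~ Binomial(14, 0.15). Want P(X=2 | X≥2) = P(X=2) / P(X≥2).
P(X=2) = C(14,2)·0.15^2·0.85^12 = 0.291240
P(X≥2) = 1 − 0.102770 − 0.253902 = 0.643329
Ratio = 0.291240 / 0.643329 = 0.452708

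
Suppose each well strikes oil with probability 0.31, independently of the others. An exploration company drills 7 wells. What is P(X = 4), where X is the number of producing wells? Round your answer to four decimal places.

X ~ Binomial(n=7, p=0.31).
P(X=4) = C(7,4) · p^4 · (1−p)^3
= 35 · 0.0092352 · 0.32851 = 0.106185

0.1062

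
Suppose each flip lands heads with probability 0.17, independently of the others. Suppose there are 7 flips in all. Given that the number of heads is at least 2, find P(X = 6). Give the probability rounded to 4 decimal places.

0.0004

X ~ Binomial(7, 0.17). Want P(X=6 | X≥2) = P(X=6) / P(X≥2).
P(X=6) = C(7,6)·0.17^6·0.83^1 = 0.000140
P(X≥2) = 1 − 0.271361 − 0.389059 = 0.339580
Ratio = 0.000140 / 0.339580 = 0.000413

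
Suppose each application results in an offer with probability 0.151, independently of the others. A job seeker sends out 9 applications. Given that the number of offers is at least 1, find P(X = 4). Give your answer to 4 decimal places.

X ~ Binomial(9, 0.151). Want P(X=4 | X≥1) = P(X=4) / P(X≥1).
P(X=4) = C(9,4)·0.151^4·0.849^5 = 0.028895
P(X≥1) = 1 − 0.229176 = 0.770824
Ratio = 0.028895 / 0.770824 = 0.037485

0.0375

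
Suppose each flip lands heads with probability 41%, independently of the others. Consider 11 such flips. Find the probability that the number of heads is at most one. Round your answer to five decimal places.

X ~ Binomial(11, 0.41); P(X ≤ 1) = Σ C(11,k) p^k (1−p)^(11−k) over k:
  k=0: C(11,0)·0.41^0·0.59^11 = 0.0030156
  k=1: C(11,1)·0.41^1·0.59^10 = 0.0230514
Total = 0.0260670

0.02607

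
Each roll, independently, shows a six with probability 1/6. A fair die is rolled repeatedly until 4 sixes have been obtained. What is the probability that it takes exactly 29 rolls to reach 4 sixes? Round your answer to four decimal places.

0.0265

Y = trial on which the fourth success occurs; negative binomial, r=4, p=0.166667.
P(Y=29) = C(28,3) · p^4 · (1−p)^25
= 3276 · 0.0007716 · 0.010483 = 0.026498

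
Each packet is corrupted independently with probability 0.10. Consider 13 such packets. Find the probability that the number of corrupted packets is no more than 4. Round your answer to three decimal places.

0.994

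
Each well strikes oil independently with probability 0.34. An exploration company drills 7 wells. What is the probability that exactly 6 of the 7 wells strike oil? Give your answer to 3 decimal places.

X ~ Binomial(n=7, p=0.34).
P(X=6) = C(7,6) · p^6 · (1−p)^1
= 7 · 0.0015448 · 0.66 = 0.00714

0.007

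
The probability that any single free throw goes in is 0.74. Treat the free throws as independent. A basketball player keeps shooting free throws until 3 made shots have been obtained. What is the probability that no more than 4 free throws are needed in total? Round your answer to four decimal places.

0.7213

Finishing within 4 free throws ⇔ at least 3 successes in the first 4. With X ~ Binomial(4, 0.74), P(Y ≤ 4) = 1 − P(X ≤ 2).
  k=0: C(4,0)·0.74^0·0.26^4 = 0.004570
  k=1: C(4,1)·0.74^1·0.26^3 = 0.052025
  k=2: C(4,2)·0.74^2·0.26^2 = 0.222107
1 − 0.278701 = 0.721299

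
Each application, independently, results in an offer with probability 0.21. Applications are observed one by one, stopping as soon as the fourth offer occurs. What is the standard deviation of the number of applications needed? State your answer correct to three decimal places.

8.465

Y = total applications until the fourth success; negative binomial with r=4, p=0.21.
SD(Y) = √[r(1−p)/p²] = √(71.65533) = 8.46495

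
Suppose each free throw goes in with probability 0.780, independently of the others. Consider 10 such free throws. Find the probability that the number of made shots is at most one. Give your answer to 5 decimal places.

X ~ Binomial(10, 0.78); P(X ≤ 1) = Σ C(10,k) p^k (1−p)^(10−k) over k:
  k=0: C(10,0)·0.78^0·0.22^10 = 0.0000003
  k=1: C(10,1)·0.78^1·0.22^9 = 0.0000094
Total = 0.0000097

0.00001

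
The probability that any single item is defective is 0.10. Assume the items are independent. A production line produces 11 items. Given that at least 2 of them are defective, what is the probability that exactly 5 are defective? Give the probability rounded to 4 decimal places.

X ~ Binomial(11, 0.10). Want P(X=5 | X≥2) = P(X=5) / P(X≥2).
P(X=5) = C(11,5)·0.10^5·0.90^6 = 0.002455
P(X≥2) = 1 − 0.313811 − 0.383546 = 0.302643
Ratio = 0.002455 / 0.302643 = 0.008113

0.0081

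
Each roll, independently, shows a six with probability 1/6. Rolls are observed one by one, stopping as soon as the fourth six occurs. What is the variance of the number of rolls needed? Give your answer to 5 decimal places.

120.00000

Y = total rolls until the fourth success; negative binomial with r=4, p=0.166667.
Var(Y) = r(1−p)/p² = 4·0.833333 / 0.166667² = 120.0000000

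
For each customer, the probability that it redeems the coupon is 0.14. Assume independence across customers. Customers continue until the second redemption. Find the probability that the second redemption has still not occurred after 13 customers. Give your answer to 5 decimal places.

Needing more than 13 customers ⇔ fewer than 2 successes in the first 13. With X ~ Binomial(13, 0.14), P(Y > 13) = P(X ≤ 1).
  k=0: C(13,0)·0.14^0·0.86^13 = 0.1407602
  k=1: C(13,1)·0.14^1·0.86^12 = 0.2978879
P(X ≤ 1) = 0.4386481

0.43865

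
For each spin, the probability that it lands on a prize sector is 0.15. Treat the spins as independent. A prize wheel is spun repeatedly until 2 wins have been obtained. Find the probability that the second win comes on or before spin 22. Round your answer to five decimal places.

Finishing within 22 spins ⇔ at least 2 successes in the first 22. With X ~ Binomial(22, 0.15), P(Y ≤ 22) = 1 − P(X ≤ 1).
  k=0: C(22,0)·0.15^0·0.85^22 = 0.0280038
  k=1: C(22,1)·0.15^1·0.85^21 = 0.1087205
1 − 0.1367242 = 0.8632758

0.86328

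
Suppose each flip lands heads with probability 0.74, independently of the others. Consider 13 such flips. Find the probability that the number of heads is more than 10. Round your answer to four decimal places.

X ~ Binomial(13, 0.74); P(X ≥ 11) = Σ C(13,k) p^k (1−p)^(13−k) over k:
  k=11: C(13,11)·0.74^11·0.26^2 = 0.192128
  k=12: C(13,12)·0.74^12·0.26^1 = 0.091138
  k=13: C(13,13)·0.74^13·0.26^0 = 0.019953
Total = 0.303219

0.3032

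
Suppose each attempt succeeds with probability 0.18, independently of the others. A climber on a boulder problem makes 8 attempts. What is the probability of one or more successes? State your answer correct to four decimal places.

0.7956

P(at least one) = 1 − P(none) = 1 − (1 − 0.18)^8
= 1 − 0.204414 = 0.795586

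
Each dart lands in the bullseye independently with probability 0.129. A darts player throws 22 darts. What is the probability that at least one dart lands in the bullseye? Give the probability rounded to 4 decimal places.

0.9521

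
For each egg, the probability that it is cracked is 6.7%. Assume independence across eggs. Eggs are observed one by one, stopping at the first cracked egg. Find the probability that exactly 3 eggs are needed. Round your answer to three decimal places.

Geometric (trials to first success), p = 0.067.
P(Y = 3) = (1−p)^2 · p = 0.87049 · 0.067 = 0.05832

0.058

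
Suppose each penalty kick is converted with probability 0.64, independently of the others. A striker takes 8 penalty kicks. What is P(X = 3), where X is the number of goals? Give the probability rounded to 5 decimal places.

0.08876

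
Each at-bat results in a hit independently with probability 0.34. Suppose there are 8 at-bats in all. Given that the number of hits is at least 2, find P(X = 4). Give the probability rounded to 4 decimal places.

0.2176

X ~ Binomial(8, 0.34). Want P(X=4 | X≥2) = P(X=4) / P(X≥2).
P(X=4) = C(8,4)·0.34^4·0.66^4 = 0.177496
P(X≥2) = 1 − 0.036004 − 0.148380 = 0.815616
Ratio = 0.177496 / 0.815616 = 0.217623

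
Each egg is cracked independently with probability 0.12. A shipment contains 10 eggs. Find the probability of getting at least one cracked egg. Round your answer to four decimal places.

P(at least one) = 1 − P(none) = 1 − (1 − 0.12)^10
= 1 − 0.278501 = 0.721499

0.7215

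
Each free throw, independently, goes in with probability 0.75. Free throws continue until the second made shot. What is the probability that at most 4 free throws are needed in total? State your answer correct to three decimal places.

0.949

Finishing within 4 free throws ⇔ at least 2 successes in the first 4. With X ~ Binomial(4, 0.75), P(Y ≤ 4) = 1 − P(X ≤ 1).
  k=0: C(4,0)·0.75^0·0.25^4 = 0.00391
  k=1: C(4,1)·0.75^1·0.25^3 = 0.04688
1 − 0.05078 = 0.94922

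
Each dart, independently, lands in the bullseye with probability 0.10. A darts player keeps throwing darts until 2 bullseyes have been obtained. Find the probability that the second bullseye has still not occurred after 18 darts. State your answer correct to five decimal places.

0.45028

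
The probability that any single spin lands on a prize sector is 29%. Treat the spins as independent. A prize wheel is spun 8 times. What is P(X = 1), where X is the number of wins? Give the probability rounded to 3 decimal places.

0.211

X ~ Binomial(n=8, p=0.29).
P(X=1) = C(8,1) · p^1 · (1−p)^7
= 8 · 0.29 · 0.090951 = 0.21101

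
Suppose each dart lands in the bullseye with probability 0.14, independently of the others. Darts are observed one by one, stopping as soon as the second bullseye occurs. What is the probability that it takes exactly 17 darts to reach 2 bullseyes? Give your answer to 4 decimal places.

0.0326

Y = trial on which the second success occurs; negative binomial, r=2, p=0.14.
P(Y=17) = C(16,1) · p^2 · (1−p)^15
= 16 · 0.0196 · 0.10411 = 0.032648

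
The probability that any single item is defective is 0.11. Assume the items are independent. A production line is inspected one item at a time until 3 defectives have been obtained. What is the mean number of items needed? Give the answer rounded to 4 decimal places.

27.2727

Y = total items until the third success; negative binomial with r=3, p=0.11.
E[Y] = r / p = 3 / 0.11 = 27.272727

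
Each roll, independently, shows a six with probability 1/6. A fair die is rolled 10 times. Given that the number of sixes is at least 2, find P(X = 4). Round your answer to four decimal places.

0.1053

X ~ Binomial(10, 0.166667). Want P(X=4 | X≥2) = P(X=4) / P(X≥2).
P(X=4) = C(10,4)·0.166667^4·0.833333^6 = 0.054266
P(X≥2) = 1 − 0.161506 − 0.323011 = 0.515483
Ratio = 0.054266 / 0.515483 = 0.105272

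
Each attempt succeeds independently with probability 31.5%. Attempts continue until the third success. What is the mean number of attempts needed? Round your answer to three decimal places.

9.524

Y = total attempts until the third success; negative binomial with r=3, p=0.315.
E[Y] = r / p = 3 / 0.315 = 9.52381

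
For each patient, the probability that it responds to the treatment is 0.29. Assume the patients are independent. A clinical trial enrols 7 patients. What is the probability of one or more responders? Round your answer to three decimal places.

0.909

P(at least one) = 1 − P(none) = 1 − (1 − 0.29)^7
= 1 − 0.09095 = 0.90905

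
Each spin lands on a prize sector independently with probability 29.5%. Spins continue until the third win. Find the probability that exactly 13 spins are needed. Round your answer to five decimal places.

0.05139

Y = trial on which the third success occurs; negative binomial, r=3, p=0.295.
P(Y=13) = C(12,2) · p^3 · (1−p)^10
= 66 · 0.025672 · 0.030331 = 0.0513927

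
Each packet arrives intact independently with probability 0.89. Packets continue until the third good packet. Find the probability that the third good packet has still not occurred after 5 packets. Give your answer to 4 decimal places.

Needing more than 5 packets ⇔ fewer than 3 successes in the first 5. With X ~ Binomial(5, 0.89), P(Y > 5) = P(X ≤ 2).
  k=0: C(5,0)·0.89^0·0.11^5 = 0.000016
  k=1: C(5,1)·0.89^1·0.11^4 = 0.000652
  k=2: C(5,2)·0.89^2·0.11^3 = 0.010543
P(X ≤ 2) = 0.011210

0.0112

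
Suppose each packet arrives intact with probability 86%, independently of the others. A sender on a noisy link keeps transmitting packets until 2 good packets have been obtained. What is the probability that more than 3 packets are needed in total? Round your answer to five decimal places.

0.05331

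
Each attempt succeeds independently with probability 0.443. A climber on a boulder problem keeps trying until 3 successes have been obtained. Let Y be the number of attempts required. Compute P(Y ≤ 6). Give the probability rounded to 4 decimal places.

Finishing within 6 attempts ⇔ at least 3 successes in the first 6. With X ~ Binomial(6, 0.443), P(Y ≤ 6) = 1 − P(X ≤ 2).
  k=0: C(6,0)·0.443^0·0.557^6 = 0.029863
  k=1: C(6,1)·0.443^1·0.557^5 = 0.142505
  k=2: C(6,2)·0.443^2·0.557^4 = 0.283348
1 − 0.455716 = 0.544284

0.5443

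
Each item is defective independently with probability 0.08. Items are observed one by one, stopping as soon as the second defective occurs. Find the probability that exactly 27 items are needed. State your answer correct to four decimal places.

0.0207

Y = trial on which the second success occurs; negative binomial, r=2, p=0.08.
P(Y=27) = C(26,1) · p^2 · (1−p)^25
= 26 · 0.0064 · 0.12436 = 0.020694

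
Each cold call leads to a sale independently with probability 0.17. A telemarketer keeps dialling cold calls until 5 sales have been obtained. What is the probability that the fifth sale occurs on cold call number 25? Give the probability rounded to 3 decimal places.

Y = trial on which the fifth success occurs; negative binomial, r=5, p=0.17.
P(Y=25) = C(24,4) · p^5 · (1−p)^20
= 10626 · 0.00014199 · 0.024075 = 0.03632

0.036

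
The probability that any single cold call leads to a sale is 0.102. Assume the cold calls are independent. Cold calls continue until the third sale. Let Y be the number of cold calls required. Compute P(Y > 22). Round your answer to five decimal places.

0.60757

Needing more than 22 cold calls ⇔ fewer than 3 successes in the first 22. With X ~ Binomial(22, 0.102), P(Y > 22) = P(X ≤ 2).
  k=0: C(22,0)·0.102^0·0.898^22 = 0.0937733
  k=1: C(22,1)·0.102^1·0.898^21 = 0.2343289
  k=2: C(22,2)·0.102^2·0.898^20 = 0.2794725
P(X ≤ 2) = 0.6075748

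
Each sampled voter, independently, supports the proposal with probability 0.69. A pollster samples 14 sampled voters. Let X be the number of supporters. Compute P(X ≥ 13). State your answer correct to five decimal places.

X ~ Binomial(14, 0.69); P(X ≥ 13) = Σ C(14,k) p^k (1−p)^(14−k) over k:
  k=13: C(14,13)·0.69^13·0.31^1 = 0.0348761
  k=14: C(14,14)·0.69^14·0.31^0 = 0.0055448
Total = 0.0404209

0.04042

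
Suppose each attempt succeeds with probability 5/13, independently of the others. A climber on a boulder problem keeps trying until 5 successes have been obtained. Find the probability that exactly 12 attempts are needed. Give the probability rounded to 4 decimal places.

Y = trial on which the fifth success occurs; negative binomial, r=5, p=0.384615.
P(Y=12) = C(11,4) · p^5 · (1−p)^7
= 330 · 0.0084165 · 0.033422 = 0.092827

0.0928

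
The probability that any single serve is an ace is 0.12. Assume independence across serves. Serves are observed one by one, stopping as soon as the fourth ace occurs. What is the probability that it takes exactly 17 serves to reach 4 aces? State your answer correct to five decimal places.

0.02204

Y = trial on which the fourth success occurs; negative binomial, r=4, p=0.12.
P(Y=17) = C(16,3) · p^4 · (1−p)^13
= 560 · 0.00020736 · 0.18979 = 0.0220388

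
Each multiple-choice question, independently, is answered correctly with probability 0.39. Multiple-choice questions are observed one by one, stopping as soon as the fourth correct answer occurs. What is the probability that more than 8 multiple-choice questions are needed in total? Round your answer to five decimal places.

Needing more than 8 multiple-choice questions ⇔ fewer than 4 successes in the first 8. With X ~ Binomial(8, 0.39), P(Y > 8) = P(X ≤ 3).
  k=0: C(8,0)·0.39^0·0.61^8 = 0.0191707
  k=1: C(8,1)·0.39^1·0.61^7 = 0.0980536
  k=2: C(8,2)·0.39^2·0.61^6 = 0.2194150
  k=3: C(8,3)·0.39^3·0.61^5 = 0.2805634
P(X ≤ 3) = 0.6172027

0.61720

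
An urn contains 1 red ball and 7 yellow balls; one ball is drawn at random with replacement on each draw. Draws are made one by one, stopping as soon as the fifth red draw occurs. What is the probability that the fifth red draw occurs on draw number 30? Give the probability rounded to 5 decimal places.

0.02573

Y = trial on which the fifth success occurs; negative binomial, r=5, p=0.125.
P(Y=30) = C(29,4) · p^5 · (1−p)^25
= 23751 · 3.0518e-05 · 0.035498 = 0.0257296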